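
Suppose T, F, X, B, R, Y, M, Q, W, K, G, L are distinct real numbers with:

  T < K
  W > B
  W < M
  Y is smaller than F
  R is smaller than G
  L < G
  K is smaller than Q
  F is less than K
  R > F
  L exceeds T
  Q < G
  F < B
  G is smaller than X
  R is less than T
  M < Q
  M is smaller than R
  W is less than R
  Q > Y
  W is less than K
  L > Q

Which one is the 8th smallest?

K

Piecing the relations together gives one ordering: Y < F < B < W < M < R < T < K < Q < L < G < X.
Counting 8 from the smallest end gives K.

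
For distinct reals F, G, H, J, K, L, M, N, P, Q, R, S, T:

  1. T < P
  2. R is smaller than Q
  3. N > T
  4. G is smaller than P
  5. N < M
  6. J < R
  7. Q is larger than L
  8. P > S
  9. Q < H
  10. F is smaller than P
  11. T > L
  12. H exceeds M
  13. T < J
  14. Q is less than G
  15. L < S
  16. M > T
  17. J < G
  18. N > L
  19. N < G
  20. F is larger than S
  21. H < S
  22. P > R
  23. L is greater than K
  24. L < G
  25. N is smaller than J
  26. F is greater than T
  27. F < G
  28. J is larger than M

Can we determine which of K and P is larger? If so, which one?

Link the given pairs in sequence: K < L; L < T; T < N; N < M; M < J; J < R; R < Q; Q < H; H < S; S < F; F < G; G < P.
Together: K < L < T < N < M < J < R < Q < H < S < F < G < P.
So P is larger.

P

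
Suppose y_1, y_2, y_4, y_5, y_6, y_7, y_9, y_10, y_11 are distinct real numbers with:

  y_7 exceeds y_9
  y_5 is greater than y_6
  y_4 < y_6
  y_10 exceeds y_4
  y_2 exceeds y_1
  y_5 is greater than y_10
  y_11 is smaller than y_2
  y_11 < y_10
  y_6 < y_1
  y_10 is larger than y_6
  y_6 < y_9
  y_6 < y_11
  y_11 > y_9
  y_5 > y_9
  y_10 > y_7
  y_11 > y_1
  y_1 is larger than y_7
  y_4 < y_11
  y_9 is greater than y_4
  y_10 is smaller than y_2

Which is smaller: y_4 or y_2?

Chaining the given relations: y_4 < y_6 < y_9 < y_7 < y_1 < y_11 < y_10 < y_2.
So y_4 < y_2; y_4 is the smaller of the two.

y_4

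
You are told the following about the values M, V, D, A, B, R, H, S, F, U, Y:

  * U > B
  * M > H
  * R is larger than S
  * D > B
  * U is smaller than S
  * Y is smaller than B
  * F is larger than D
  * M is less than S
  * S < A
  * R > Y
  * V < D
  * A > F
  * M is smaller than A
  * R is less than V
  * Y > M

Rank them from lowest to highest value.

Nothing is placed below H, so it is least; from there H < M; M < Y; Y < B; B < U; U < S; S < R; R < V; V < D; D < F; F < A, each given directly.

H < M < Y < B < U < S < R < V < D < F < A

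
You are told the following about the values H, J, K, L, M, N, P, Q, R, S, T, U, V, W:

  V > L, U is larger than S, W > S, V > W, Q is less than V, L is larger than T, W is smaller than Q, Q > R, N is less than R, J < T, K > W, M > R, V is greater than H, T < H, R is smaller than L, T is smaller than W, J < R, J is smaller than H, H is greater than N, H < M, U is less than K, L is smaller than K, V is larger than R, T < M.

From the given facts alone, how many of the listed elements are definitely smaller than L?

4

From L the given relations immediately reach R, T.
From those, J, N — 4 in total.
Nothing else is reachable below L; 4 in all.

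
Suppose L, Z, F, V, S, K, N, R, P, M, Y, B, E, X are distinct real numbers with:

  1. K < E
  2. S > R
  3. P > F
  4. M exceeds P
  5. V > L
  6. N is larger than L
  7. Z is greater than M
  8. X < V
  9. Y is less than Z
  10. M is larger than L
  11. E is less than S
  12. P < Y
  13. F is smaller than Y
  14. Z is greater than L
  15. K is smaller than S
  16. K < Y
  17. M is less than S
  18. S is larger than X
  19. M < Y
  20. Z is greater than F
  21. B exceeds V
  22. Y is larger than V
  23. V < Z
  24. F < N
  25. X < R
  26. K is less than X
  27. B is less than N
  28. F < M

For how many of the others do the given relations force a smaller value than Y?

7

From Y the given relations immediately reach K, F, P, M, V.
From those, L, X — 7 in total.
Nothing else is reachable below Y; 7 in all.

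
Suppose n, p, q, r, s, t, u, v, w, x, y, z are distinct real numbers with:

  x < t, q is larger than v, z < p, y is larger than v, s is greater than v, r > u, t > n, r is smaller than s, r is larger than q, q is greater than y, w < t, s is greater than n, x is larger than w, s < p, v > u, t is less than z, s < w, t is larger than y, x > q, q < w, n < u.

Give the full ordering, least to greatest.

The consecutive links are each given: n < u; u < v; v < y; y < q; q < r; r < s; s < w; w < x; x < t; t < z; z < p.

n < u < v < y < q < r < s < w < x < t < z < p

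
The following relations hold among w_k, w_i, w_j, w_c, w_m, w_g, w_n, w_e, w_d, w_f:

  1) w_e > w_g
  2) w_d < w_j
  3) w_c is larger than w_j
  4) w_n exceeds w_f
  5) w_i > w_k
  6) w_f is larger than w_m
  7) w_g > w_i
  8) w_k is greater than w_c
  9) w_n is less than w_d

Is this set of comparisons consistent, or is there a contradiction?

The single ordering w_m < w_f < w_n < w_d < w_j < w_c < w_k < w_i < w_g < w_e satisfies every listed relation, so no contradiction arises.

consistent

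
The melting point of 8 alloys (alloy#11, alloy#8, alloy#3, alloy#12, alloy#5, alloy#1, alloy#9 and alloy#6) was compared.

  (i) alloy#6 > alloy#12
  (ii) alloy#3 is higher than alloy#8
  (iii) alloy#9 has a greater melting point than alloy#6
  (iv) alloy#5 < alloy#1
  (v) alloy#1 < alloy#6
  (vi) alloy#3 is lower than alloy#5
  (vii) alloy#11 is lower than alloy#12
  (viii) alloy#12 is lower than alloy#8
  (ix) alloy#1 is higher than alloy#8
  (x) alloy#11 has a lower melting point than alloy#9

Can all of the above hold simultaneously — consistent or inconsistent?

The single ordering alloy#11 < alloy#12 < alloy#8 < alloy#3 < alloy#5 < alloy#1 < alloy#6 < alloy#9 satisfies every listed relation, so no contradiction arises.

consistent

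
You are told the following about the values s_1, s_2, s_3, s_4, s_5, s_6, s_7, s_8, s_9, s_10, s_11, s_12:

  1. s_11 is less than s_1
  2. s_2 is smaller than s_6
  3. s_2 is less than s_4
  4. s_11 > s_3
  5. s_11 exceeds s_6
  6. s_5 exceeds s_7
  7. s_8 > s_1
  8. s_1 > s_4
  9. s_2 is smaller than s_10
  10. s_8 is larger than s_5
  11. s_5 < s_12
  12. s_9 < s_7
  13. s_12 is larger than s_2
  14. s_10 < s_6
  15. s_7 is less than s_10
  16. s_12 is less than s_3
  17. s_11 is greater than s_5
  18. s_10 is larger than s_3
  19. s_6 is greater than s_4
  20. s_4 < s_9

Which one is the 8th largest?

s_5

Chaining the given pairs: s_2 < s_4 < s_9 < s_7 < s_5 < s_12 < s_3 < s_10 < s_6 < s_11 < s_1 < s_8.
Counting 8 from the largest end gives s_5.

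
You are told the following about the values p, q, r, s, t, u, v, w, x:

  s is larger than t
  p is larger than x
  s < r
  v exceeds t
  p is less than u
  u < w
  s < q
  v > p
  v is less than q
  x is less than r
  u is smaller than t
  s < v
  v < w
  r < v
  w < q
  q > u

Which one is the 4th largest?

Chaining the given pairs: x < p < u < t < s < r < v < w < q.
Counting 4 from the largest end gives r.

r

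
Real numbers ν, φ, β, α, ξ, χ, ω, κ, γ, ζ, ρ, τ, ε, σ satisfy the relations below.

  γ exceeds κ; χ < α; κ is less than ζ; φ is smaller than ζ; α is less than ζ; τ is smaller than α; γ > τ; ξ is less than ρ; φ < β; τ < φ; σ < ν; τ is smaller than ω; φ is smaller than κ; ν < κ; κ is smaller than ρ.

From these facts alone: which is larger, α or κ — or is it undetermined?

Following every chain through κ: above κ we get ρ, ζ, γ; below κ we get σ, τ, φ, ν.
α is not reached, and no chain runs the other way from α to κ.
So the given relations leave the order of κ and α undetermined.

undetermined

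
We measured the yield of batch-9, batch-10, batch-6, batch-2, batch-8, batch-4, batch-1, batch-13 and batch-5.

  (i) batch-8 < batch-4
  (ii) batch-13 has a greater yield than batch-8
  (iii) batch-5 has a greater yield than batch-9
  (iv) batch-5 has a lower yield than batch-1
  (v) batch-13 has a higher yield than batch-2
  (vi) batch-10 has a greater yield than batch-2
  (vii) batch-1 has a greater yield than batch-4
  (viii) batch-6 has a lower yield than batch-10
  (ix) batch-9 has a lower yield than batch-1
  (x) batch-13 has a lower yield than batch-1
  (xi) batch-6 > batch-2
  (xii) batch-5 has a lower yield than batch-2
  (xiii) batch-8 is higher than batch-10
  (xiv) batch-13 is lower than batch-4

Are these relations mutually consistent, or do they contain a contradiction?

The single ordering batch-9 < batch-5 < batch-2 < batch-6 < batch-10 < batch-8 < batch-13 < batch-4 < batch-1 satisfies every listed relation, so no contradiction arises.

consistent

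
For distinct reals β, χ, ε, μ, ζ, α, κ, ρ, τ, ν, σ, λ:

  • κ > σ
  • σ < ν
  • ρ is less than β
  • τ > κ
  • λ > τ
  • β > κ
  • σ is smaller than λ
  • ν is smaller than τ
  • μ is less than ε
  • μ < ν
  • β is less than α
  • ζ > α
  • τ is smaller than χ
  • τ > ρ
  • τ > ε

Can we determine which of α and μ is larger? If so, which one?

Following every chain through μ: above μ we get ν, ε, τ, λ, χ.
α is not reached, and no chain runs the other way from α to μ.
So the given relations leave the order of μ and α undetermined.

undetermined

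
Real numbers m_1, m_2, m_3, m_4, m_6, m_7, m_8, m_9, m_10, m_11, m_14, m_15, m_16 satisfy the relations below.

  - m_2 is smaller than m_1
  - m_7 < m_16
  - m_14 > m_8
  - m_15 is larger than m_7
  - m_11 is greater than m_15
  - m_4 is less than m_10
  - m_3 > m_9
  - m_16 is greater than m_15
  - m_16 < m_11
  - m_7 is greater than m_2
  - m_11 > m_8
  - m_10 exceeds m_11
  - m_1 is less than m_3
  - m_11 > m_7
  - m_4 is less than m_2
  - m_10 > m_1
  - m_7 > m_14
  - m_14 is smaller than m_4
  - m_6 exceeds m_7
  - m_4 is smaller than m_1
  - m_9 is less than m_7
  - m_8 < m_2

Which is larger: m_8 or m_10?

The relevant relations are m_8 < m_14; m_14 < m_4; m_4 < m_2; m_2 < m_7; m_7 < m_15; m_15 < m_16; m_16 < m_11; m_11 < m_10.
Together: m_8 < m_14 < m_4 < m_2 < m_7 < m_15 < m_16 < m_11 < m_10.
So m_8 < m_10; m_10 is the larger of the two.

m_10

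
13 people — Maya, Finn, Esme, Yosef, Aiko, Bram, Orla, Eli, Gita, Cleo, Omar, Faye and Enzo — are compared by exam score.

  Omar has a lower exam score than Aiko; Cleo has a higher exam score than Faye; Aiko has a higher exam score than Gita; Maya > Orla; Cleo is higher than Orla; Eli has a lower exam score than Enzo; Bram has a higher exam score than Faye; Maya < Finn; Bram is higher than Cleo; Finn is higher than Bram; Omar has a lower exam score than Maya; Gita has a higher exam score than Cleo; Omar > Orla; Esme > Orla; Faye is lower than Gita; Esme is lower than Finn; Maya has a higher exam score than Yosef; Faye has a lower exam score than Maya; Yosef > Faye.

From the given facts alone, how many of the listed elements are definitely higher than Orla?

8

From Orla the given relations immediately reach Esme, Cleo, Omar, Maya.
From those, Bram, Gita, Aiko, Finn — 8 in total.
No other element is forced above Orla by the given relations, so the count is 8.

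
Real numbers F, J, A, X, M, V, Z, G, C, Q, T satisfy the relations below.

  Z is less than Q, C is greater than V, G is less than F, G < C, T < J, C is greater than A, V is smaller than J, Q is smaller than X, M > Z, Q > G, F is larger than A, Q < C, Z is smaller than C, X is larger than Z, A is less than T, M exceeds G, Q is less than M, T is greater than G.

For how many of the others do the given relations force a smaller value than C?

The elements the relations force below C are G, V, A, Z, Q — no chain reaches any other.
That is 5.

5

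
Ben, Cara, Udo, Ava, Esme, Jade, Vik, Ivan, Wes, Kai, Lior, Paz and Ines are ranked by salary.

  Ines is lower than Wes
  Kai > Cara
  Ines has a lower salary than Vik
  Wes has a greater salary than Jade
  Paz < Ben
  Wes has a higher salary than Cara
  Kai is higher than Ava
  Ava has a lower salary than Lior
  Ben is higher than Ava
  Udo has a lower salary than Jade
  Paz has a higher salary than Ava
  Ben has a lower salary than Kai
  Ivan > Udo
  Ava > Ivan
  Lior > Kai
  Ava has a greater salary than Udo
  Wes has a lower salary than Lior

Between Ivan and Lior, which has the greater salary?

Chaining the given relations: Ivan < Ava < Paz < Ben < Kai < Lior.
So Ivan < Lior; Lior is the higher of the two.

Lior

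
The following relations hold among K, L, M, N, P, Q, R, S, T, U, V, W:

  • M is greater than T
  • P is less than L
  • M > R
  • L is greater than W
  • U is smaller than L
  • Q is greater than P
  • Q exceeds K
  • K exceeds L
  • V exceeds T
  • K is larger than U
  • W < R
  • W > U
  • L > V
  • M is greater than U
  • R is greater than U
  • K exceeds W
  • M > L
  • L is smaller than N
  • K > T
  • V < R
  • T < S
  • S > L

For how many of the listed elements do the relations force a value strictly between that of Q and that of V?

2

The relations place V below Q. An element lies strictly between them when it is forced above V and also forced below Q.
Above V: {L, R, N, K, M, S}. Below Q: {U, W, P, T, L, K}.
Intersection: {L, K} — 2.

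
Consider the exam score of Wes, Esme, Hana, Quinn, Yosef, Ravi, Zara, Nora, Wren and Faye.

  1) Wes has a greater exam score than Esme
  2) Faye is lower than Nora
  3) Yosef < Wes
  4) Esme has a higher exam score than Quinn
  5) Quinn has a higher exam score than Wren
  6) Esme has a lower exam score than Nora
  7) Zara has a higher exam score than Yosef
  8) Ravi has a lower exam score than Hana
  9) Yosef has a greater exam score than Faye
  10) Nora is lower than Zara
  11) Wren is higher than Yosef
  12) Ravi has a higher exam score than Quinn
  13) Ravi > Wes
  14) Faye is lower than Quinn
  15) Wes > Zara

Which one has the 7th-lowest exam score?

Zara

Chaining the given pairs: Faye < Yosef < Wren < Quinn < Esme < Nora < Zara < Wes < Ravi < Hana.
Counting 7 from the smallest end gives Zara.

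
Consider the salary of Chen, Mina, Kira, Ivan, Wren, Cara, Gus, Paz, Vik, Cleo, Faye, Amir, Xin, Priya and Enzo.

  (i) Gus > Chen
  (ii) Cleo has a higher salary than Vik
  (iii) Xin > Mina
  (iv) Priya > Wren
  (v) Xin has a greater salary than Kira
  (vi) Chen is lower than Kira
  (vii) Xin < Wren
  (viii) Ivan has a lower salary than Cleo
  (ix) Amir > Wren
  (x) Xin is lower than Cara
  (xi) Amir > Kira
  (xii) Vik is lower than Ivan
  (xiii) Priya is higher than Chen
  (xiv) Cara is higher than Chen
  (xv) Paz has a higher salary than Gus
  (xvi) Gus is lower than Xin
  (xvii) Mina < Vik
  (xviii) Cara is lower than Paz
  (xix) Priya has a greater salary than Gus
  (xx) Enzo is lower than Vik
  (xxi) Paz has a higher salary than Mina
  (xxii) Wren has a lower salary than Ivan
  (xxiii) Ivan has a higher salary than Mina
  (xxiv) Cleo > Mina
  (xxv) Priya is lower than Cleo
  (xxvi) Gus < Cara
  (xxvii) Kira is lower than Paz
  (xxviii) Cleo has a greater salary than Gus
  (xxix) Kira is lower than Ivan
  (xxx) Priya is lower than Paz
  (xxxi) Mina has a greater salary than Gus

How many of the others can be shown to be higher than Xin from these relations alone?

7

The elements the relations force above Xin are Wren, Amir, Cara, Priya, Ivan, Cleo, Paz — no chain reaches any other.
That is 7.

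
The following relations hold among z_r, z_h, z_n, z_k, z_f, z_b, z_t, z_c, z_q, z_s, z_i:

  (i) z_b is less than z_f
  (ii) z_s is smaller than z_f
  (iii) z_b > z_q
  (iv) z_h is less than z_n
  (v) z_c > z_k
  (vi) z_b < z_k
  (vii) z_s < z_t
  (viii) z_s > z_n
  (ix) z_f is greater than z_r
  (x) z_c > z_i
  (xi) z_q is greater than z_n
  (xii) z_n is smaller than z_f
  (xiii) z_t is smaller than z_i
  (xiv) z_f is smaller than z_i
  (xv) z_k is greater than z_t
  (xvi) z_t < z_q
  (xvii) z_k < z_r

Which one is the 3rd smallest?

z_s

Piecing the relations together gives one ordering: z_h < z_n < z_s < z_t < z_q < z_b < z_k < z_r < z_f < z_i < z_c.
Counting 3 from the smallest end gives z_s.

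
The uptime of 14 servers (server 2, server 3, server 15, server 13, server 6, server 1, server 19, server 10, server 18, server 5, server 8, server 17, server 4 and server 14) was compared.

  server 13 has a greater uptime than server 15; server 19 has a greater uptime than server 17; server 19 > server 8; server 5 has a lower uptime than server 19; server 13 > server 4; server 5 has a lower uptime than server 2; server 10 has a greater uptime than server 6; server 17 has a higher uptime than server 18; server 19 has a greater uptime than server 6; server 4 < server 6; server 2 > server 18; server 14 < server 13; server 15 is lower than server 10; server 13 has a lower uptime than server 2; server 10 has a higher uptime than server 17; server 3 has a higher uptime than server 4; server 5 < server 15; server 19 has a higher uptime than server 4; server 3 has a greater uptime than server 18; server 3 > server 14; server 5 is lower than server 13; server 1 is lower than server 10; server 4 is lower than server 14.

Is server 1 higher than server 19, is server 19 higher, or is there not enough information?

undetermined

Following every chain through server 1: above server 1 we get server 10.
server 19 is not reached, and no chain runs the other way from server 19 to server 1.
So the given relations leave the order of server 1 and server 19 undetermined.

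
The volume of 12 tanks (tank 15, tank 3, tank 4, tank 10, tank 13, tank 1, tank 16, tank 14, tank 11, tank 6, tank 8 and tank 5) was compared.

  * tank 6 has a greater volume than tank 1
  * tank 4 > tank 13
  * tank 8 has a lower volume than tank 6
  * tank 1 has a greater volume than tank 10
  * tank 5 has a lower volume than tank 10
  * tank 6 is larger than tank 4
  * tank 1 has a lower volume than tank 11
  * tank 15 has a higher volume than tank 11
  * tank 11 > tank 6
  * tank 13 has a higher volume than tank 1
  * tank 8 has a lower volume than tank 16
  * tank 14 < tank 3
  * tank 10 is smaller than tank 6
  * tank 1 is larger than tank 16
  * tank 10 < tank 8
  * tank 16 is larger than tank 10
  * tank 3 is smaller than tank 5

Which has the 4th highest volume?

tank 4

The consecutive relations fix a unique order: tank 14 < tank 3 < tank 5 < tank 10 < tank 8 < tank 16 < tank 1 < tank 13 < tank 4 < tank 6 < tank 11 < tank 15.
The 4th largest is tank 4.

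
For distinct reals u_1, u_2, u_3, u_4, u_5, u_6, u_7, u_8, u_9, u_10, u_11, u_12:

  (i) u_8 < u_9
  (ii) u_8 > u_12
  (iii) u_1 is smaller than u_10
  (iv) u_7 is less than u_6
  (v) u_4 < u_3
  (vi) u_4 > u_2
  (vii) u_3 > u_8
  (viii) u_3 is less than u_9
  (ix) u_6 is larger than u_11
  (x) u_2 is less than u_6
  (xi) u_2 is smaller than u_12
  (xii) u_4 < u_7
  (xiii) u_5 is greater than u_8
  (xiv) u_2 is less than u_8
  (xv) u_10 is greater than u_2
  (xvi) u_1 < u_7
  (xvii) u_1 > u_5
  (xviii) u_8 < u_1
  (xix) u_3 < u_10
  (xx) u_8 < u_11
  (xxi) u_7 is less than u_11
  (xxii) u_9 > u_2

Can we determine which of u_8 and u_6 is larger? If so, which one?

u_8 < u_5 and u_5 < u_1 give u_8 < u_1.
Then u_1 < u_7 extends the chain to u_7.
Then u_7 < u_11 extends the chain to u_11.
With u_11 < u_6: u_8 < u_5 < u_1 < u_7 < u_11 < u_6.
So u_6 is larger.

u_6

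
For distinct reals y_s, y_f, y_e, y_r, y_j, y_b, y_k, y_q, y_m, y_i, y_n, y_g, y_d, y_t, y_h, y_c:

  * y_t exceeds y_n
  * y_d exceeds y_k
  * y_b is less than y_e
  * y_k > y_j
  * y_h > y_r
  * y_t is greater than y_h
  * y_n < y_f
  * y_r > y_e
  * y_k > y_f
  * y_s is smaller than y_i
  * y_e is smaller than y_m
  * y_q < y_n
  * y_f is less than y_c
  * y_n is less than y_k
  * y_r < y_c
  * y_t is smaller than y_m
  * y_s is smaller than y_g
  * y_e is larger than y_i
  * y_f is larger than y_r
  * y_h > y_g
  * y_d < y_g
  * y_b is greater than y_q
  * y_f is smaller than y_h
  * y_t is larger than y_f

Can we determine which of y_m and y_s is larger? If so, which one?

Following the relations from y_s: y_s < y_i < y_e < y_r < y_f < y_k < y_d < y_g < y_h < y_t < y_m.
So y_m is larger.

y_m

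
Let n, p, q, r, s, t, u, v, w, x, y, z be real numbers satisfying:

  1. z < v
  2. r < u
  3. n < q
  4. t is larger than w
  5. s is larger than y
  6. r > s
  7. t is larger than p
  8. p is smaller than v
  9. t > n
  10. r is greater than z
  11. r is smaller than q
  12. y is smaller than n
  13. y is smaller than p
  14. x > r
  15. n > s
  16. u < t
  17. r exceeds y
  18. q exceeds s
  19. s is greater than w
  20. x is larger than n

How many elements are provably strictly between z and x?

Chaining upward from z reaches: r, u, q, t, v.
Chaining downward from x reaches: y, w, s, n, r.
Strictly between z and x are those in both lists: r — 1 element.

1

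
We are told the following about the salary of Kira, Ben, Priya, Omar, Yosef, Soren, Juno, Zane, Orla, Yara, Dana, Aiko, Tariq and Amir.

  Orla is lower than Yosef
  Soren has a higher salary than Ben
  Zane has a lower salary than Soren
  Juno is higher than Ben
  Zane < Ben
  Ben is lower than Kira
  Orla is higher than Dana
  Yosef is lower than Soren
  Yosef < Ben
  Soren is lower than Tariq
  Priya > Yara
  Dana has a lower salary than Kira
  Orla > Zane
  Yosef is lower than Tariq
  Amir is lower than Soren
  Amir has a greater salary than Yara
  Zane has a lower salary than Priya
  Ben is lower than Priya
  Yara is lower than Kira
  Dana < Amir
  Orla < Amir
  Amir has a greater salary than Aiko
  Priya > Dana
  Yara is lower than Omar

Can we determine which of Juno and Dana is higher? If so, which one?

Chaining the given relations: Dana < Orla < Yosef < Ben < Juno.
So Juno is higher.

Juno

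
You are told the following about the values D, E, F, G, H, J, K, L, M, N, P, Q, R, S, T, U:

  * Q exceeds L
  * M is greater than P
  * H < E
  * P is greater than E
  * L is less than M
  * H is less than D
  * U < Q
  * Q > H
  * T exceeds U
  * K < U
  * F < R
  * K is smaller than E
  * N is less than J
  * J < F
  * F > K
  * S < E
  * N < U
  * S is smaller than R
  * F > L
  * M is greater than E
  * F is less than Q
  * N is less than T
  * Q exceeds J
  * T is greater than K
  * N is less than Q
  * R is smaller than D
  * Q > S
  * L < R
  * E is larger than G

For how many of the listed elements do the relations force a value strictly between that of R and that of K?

1

Chaining upward from K reaches: U, F, Q, E, T, P, M, D.
Chaining downward from R reaches: N, J, L, F, S.
Strictly between K and R are those in both lists: F — 1 element.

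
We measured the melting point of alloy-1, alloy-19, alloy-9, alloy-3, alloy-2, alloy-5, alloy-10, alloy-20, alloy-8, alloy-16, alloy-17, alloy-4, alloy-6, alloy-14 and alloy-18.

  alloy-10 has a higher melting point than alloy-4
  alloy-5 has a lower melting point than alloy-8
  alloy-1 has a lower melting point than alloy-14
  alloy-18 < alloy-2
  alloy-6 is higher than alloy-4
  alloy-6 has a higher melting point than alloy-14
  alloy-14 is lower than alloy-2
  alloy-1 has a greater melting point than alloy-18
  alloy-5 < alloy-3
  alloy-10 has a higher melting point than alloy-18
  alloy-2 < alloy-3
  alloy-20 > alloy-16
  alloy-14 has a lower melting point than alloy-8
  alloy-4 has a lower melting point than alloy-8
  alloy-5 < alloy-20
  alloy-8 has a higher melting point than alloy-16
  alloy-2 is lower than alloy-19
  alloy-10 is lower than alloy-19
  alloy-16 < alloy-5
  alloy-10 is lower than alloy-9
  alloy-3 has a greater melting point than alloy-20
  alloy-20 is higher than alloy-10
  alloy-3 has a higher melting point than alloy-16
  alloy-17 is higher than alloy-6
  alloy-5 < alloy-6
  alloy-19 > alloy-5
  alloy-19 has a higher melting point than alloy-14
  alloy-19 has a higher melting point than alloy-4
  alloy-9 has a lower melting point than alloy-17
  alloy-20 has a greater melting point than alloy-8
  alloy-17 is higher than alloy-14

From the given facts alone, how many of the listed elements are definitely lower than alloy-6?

Directly below alloy-6: alloy-5, alloy-14, alloy-4.
One step further: alloy-16, alloy-1 (5 so far).
One step further: alloy-18 (6 so far).
Nothing else is reachable below alloy-6; 6 in all.

6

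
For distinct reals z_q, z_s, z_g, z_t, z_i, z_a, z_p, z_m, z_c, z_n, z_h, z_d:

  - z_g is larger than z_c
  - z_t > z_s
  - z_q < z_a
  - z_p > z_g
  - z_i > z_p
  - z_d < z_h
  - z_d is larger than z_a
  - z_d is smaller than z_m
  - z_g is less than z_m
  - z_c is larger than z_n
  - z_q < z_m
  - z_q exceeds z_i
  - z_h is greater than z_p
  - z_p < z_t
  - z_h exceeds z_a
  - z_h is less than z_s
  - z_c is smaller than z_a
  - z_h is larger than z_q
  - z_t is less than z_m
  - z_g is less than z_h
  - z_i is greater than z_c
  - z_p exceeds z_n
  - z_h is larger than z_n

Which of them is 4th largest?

Chaining the given pairs: z_n < z_c < z_g < z_p < z_i < z_q < z_a < z_d < z_h < z_s < z_t < z_m.
Counting 4 from the largest end gives z_h.

z_h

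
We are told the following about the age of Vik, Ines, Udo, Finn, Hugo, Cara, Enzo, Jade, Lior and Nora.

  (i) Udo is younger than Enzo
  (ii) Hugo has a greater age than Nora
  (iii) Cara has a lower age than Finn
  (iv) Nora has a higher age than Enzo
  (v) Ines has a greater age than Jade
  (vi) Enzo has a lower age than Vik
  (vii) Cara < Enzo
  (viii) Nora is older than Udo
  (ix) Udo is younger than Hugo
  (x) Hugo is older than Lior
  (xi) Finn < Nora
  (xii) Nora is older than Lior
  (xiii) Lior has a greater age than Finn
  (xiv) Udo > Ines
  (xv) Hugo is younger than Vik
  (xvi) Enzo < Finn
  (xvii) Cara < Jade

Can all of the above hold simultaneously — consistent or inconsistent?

consistent

Every relation is compatible with Cara < Jade < Ines < Udo < Enzo < Finn < Lior < Nora < Hugo < Vik; the set is consistent.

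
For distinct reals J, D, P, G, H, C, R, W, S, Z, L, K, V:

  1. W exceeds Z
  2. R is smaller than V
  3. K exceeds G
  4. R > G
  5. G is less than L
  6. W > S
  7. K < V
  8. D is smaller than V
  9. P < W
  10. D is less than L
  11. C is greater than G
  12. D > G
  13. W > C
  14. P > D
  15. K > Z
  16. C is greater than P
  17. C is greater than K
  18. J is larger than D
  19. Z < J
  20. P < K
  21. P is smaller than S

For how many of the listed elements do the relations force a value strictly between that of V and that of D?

2

Chaining upward from D reaches: P, S, K, C, L, J, W.
Chaining downward from V reaches: G, R, Z, P, K.
Strictly between D and V are those in both lists: P, K — 2 elements.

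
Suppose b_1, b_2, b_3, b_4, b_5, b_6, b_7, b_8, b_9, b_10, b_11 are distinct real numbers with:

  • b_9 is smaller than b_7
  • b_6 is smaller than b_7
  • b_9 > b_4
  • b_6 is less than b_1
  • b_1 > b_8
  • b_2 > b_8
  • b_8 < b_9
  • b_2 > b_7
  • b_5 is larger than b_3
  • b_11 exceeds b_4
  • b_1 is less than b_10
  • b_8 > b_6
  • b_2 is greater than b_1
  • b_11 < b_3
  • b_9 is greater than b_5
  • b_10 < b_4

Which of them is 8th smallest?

The consecutive relations fix a unique order: b_6 < b_8 < b_1 < b_10 < b_4 < b_11 < b_3 < b_5 < b_9 < b_7 < b_2.
Counting 8 from the smallest end gives b_5.

b_5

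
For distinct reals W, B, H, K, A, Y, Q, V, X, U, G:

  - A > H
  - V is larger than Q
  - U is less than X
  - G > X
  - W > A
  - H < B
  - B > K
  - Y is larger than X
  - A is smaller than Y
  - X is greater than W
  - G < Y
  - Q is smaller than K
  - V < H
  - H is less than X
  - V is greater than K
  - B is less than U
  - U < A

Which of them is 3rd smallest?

Chaining the given pairs: Q < K < V < H < B < U < A < W < X < G < Y.
Counting 3 from the smallest end gives V.

V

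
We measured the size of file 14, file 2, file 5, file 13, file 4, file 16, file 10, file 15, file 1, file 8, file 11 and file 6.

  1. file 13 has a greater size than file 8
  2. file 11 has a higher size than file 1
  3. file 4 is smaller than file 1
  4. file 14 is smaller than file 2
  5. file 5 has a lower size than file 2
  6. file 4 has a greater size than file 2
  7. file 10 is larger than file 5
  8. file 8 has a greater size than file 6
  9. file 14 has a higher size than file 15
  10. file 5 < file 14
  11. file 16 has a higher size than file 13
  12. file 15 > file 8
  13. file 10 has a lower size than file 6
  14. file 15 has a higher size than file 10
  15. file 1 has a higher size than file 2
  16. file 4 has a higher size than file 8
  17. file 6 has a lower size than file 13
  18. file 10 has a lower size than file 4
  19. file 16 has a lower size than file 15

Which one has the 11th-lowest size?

The consecutive relations fix a unique order: file 5 < file 10 < file 6 < file 8 < file 13 < file 16 < file 15 < file 14 < file 2 < file 4 < file 1 < file 11.
Counting 11 from the smallest end gives file 1.

file 1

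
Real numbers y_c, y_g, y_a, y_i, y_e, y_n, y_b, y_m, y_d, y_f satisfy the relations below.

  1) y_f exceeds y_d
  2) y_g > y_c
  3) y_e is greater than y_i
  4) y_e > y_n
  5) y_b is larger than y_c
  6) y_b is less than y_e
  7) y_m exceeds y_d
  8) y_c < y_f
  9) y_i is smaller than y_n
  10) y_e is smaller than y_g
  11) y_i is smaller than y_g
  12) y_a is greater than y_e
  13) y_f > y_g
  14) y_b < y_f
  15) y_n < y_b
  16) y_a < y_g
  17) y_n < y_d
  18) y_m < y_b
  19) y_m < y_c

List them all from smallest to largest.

The consecutive links are each given: y_i < y_n; y_n < y_d; y_d < y_m; y_m < y_c; y_c < y_b; y_b < y_e; y_e < y_a; y_a < y_g; y_g < y_f.

y_i < y_n < y_d < y_m < y_c < y_b < y_e < y_a < y_g < y_f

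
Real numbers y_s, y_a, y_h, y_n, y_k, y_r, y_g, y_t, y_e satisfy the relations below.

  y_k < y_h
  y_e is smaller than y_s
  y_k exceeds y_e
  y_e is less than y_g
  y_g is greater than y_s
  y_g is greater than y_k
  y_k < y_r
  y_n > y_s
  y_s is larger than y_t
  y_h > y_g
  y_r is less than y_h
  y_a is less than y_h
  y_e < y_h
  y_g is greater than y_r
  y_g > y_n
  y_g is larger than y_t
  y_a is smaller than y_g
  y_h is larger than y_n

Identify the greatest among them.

y_h

y_e is not greatest since y_e < y_k; y_k is not greatest since y_k < y_r; y_r is not greatest since y_r < y_g; y_a is not greatest since y_a < y_h; y_t is not greatest since y_t < y_s; y_s is not greatest since y_s < y_g; y_n is not greatest since y_n < y_h; y_g is not greatest since y_g < y_h.
Only y_h has nothing above it, so y_h is the greatest.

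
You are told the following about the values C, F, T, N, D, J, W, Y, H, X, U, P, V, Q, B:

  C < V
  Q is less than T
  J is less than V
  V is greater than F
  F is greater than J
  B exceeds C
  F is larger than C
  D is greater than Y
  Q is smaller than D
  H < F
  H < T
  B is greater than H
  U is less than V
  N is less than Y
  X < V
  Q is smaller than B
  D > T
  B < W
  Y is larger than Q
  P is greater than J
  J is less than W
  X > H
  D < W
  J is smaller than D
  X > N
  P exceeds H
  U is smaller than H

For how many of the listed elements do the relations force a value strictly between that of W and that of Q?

4

Chaining upward from Q reaches: Y, T, D, B.
Chaining downward from W reaches: U, C, H, J, N, Y, T, D, B.
Strictly between Q and W are those in both lists: Y, T, D, B — 4 elements.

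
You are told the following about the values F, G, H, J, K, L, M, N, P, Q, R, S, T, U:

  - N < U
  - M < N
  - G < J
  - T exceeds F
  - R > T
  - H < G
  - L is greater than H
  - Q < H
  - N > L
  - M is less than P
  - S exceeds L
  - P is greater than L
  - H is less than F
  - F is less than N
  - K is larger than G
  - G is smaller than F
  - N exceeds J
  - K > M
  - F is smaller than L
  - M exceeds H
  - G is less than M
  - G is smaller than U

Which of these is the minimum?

Chaining upward from Q: directly above it, H; then G, F, L, M; then T, J, S, P, N, U, K; then R.
That covers every other element, and nothing is given below Q, so Q is the minimum.

Q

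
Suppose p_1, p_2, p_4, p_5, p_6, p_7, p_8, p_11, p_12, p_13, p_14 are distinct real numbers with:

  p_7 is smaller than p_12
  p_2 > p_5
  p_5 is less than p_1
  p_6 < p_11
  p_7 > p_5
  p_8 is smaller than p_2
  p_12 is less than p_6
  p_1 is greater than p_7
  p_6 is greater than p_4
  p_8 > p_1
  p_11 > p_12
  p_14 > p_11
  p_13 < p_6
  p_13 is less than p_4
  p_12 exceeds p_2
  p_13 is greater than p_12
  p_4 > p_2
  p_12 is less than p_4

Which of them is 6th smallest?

p_12

Piecing the relations together gives one ordering: p_5 < p_7 < p_1 < p_8 < p_2 < p_12 < p_13 < p_4 < p_6 < p_11 < p_14.
The 6th smallest is p_12.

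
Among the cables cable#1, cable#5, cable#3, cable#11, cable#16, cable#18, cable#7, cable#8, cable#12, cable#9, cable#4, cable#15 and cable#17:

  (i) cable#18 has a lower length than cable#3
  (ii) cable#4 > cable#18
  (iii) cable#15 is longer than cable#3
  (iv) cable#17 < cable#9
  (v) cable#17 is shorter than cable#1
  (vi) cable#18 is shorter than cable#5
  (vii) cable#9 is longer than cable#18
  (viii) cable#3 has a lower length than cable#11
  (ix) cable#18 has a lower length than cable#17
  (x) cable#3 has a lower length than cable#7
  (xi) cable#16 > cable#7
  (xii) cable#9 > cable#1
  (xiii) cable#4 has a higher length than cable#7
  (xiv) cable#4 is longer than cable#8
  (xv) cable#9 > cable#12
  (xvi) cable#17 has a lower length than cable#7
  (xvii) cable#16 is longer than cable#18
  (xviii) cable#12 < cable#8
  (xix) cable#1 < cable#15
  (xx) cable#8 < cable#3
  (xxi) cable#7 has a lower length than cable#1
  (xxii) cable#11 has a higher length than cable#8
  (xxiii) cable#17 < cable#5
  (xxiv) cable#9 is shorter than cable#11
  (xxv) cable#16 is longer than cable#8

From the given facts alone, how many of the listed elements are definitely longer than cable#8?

From cable#8 the given relations immediately reach cable#3, cable#11, cable#4, cable#16.
From those, cable#7, cable#15 — 6 in total.
From those, cable#1 — 7 in total.
From those, cable#9 — 8 in total.
Nothing else is reachable above cable#8; 8 in all.

8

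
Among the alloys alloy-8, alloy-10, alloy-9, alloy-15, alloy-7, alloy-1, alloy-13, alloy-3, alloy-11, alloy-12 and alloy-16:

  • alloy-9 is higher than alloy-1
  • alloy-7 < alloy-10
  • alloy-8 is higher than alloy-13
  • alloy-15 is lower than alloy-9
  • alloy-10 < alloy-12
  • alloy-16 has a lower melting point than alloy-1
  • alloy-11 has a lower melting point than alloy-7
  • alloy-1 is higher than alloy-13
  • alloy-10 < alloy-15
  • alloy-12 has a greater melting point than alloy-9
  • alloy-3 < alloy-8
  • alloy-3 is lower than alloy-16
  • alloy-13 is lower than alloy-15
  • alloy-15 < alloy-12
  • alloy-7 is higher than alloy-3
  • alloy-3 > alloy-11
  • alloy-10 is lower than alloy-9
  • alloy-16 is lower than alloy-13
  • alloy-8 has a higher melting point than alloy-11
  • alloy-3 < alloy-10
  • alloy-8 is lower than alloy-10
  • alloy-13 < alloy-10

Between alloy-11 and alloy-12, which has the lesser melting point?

alloy-11

alloy-11 < alloy-3 and alloy-3 < alloy-16 give alloy-11 < alloy-16.
With alloy-16 < alloy-13: alloy-11 < alloy-3 < alloy-16 < alloy-13.
With alloy-13 < alloy-8: alloy-11 < alloy-3 < alloy-16 < alloy-13 < alloy-8.
Then alloy-8 < alloy-10 extends the chain to alloy-10.
With alloy-10 < alloy-15: alloy-11 < alloy-3 < alloy-16 < alloy-13 < alloy-8 < alloy-10 < alloy-15.
Then alloy-15 < alloy-9 extends the chain to alloy-9.
Then alloy-9 < alloy-12 extends the chain to alloy-12.
So alloy-11 < alloy-12; alloy-11 is the lower of the two.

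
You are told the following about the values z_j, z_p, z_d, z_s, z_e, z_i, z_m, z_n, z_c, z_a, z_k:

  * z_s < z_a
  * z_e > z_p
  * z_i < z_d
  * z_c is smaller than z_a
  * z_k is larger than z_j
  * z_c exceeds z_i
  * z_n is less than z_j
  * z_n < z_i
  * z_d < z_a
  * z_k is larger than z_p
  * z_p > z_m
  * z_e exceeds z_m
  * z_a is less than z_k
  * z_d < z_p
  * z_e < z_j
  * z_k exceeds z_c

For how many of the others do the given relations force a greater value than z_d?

5

The elements the relations force above z_d are z_p, z_e, z_a, z_j, z_k — no chain reaches any other.
That is 5.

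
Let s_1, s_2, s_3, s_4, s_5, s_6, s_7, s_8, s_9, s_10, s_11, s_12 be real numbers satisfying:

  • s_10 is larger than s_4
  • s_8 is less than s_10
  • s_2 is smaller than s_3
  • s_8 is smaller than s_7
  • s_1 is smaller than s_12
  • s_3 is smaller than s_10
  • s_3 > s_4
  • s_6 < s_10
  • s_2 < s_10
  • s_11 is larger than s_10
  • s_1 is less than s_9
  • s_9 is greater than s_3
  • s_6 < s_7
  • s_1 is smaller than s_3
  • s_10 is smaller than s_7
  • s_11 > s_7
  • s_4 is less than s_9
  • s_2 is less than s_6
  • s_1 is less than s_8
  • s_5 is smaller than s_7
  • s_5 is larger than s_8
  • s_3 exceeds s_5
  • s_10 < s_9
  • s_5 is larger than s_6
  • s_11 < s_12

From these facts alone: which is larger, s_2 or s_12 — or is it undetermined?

Following the relations from s_2: s_2 < s_6 < s_5 < s_3 < s_10 < s_7 < s_11 < s_12.
So s_12 is larger.

s_12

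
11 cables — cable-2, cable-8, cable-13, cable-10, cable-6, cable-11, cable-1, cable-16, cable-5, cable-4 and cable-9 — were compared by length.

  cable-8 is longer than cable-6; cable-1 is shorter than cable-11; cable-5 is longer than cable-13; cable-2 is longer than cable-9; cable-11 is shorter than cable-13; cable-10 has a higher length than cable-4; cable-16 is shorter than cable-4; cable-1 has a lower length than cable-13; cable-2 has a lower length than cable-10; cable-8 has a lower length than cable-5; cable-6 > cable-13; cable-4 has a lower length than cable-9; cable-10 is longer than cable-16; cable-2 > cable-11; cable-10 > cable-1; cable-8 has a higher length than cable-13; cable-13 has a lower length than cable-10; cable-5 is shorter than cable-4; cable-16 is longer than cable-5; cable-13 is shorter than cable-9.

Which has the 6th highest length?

Chaining the given pairs: cable-1 < cable-11 < cable-13 < cable-6 < cable-8 < cable-5 < cable-16 < cable-4 < cable-9 < cable-2 < cable-10.
The 6th largest is cable-5.

cable-5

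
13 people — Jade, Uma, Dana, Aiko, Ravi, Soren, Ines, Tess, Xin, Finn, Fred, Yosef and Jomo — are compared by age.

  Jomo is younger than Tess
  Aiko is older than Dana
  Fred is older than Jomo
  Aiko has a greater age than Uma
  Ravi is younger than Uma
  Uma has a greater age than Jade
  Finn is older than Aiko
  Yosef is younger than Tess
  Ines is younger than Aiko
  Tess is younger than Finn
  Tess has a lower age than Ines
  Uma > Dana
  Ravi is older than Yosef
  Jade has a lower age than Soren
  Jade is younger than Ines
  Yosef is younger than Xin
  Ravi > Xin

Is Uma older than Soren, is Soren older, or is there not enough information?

undetermined

Following every chain through Soren: below Soren we get Jade.
Uma is not reached, and no chain runs the other way from Uma to Soren.
So the given relations leave the order of Soren and Uma undetermined.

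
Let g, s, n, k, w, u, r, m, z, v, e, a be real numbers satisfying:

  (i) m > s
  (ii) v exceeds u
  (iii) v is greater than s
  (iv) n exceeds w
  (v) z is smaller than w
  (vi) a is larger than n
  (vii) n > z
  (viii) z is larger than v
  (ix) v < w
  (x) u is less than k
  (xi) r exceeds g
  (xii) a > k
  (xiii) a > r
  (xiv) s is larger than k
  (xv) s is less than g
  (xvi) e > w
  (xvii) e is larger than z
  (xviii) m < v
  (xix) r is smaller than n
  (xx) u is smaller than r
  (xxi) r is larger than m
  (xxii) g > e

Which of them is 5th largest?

Chaining the given pairs: u < k < s < m < v < z < w < e < g < r < n < a.
The 5th largest is e.

e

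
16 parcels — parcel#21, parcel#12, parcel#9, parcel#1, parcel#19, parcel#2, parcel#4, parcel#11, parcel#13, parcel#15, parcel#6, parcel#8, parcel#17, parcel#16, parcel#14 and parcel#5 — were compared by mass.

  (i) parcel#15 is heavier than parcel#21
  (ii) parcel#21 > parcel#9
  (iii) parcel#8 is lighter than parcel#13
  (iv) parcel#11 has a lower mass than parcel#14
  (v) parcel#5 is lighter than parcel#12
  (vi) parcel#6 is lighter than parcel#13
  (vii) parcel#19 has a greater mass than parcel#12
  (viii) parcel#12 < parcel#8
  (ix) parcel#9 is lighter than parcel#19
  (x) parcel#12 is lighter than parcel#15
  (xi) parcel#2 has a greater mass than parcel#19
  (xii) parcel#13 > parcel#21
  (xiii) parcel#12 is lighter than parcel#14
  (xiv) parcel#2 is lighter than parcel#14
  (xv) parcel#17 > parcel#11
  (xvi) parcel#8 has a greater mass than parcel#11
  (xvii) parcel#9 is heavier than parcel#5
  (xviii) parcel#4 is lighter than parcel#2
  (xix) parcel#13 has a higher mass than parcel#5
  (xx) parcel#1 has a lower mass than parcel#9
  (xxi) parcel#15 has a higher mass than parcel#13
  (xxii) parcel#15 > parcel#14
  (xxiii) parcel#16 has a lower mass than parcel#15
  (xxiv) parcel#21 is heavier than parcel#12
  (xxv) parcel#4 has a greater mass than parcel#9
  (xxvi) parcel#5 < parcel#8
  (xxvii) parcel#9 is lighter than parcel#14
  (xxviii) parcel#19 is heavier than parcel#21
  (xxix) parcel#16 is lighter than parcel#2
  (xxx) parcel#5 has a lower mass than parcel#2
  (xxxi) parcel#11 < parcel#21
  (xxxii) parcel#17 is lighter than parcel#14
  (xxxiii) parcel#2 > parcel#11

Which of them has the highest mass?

parcel#15

Chaining downward from parcel#15: directly below it, parcel#12, parcel#16, parcel#21, parcel#13, parcel#14; then parcel#11, parcel#5, parcel#6, parcel#9, parcel#17, parcel#8, parcel#2; then parcel#1, parcel#4, parcel#19.
That covers every other element, and nothing is given above parcel#15, so parcel#15 is the highest mass.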